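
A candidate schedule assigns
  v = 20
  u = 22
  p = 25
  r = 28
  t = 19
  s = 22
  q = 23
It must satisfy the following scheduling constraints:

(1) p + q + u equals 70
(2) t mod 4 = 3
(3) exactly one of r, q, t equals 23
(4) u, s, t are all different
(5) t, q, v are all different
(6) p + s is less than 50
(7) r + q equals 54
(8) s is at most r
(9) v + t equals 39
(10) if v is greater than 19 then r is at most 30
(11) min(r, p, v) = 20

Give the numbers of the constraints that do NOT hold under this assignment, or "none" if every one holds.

(1) p + q + u = 25 + 23 + 22 = 70  holds
(2) 19 mod 4 = 3  holds
(3) r=28, q=23, t=19; 1 of them equals 23  holds
(4) u = s = 22, not all different  fails
(5) values 19, 23, 20 are pairwise distinct  holds
(6) p + s = 25 + 22 = 47; 47 < 50  holds
(7) r + q = 28 + 23 = 51, not 54  fails
(8) s = 22, r = 28; 22 ≤ 28  holds
(9) v + t = 20 + 19 = 39  holds
(10) v = 20 > 19, so we need r ≤ 30; r = 28 ≤ 30  holds
(11) min(28, 25, 20) = 20  holds

The assignment fails constraints 4 and 7.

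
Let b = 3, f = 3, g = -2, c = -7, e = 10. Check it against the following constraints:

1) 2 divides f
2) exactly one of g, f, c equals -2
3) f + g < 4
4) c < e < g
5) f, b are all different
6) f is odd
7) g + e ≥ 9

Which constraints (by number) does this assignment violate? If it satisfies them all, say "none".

1) 3 = 2×1 + 1, so 2 does not divide 3  FAIL
2) g=-2, f=3, c=-7; 1 of them equals -2  OK
3) f + g = 3 + (-2) = 1; 1 < 4  OK
4) values -7, 10, -2; e = 10 is not < g = -2  FAIL
5) f = b = 3, not all different  FAIL
6) f = 3 is odd  OK
7) g + e = -2 + 10 = 8; 8 < 9, bound 9 not met  FAIL

Violated: 1, 4, 5, and 7.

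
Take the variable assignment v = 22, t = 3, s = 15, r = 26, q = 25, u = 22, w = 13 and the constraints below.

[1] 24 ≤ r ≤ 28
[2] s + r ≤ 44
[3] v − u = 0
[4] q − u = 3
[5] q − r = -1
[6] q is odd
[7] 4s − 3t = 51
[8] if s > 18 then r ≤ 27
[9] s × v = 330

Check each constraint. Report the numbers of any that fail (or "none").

All constraints are satisfied.

[1] r = 26 lies in [24, 28]  true
[2] s + r = 15 + 26 = 41; 41 ≤ 44  true
[3] v − u = 22 − 22 = 0  true
[4] q − u = 25 − 22 = 3  true
[5] q − r = 25 − 26 = -1  true
[6] q = 25 is odd  true
[7] 4s − 3t = 4(15) − 3(3) = 51  true
[8] s = 15, not > 18; antecedent false, conditional vacuously true  true
[9] s × v = 15 × 22 = 330  true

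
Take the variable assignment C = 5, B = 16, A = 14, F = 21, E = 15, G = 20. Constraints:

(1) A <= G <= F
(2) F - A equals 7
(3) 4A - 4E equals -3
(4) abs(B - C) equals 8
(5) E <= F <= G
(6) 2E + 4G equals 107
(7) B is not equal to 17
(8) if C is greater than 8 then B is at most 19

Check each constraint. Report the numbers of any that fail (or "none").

Constraints 3, 4, 5, 6 do not hold.

(1) values 14 <= 20 <= 21  ✔
(2) F - A = 21 - 14 = 7  ✔
(3) 4A - 4E = 4(14) - 4(15) = -4, not -3  ✘
(4) abs(16 - 5) = 11, not 8  ✘
(5) values 15, 21, 20; F = 21 is not <= G = 20  ✘
(6) 2E + 4G = 2(15) + 4(20) = 110, not 107  ✘
(7) B = 16, and 16 ≠ 17  ✔
(8) C = 5, not > 8; antecedent false, conditional vacuously true  ✔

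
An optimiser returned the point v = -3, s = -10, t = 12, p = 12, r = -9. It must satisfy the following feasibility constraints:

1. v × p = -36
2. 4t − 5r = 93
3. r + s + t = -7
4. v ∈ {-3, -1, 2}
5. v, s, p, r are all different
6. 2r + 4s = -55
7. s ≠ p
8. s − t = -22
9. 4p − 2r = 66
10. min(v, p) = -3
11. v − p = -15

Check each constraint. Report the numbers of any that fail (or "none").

Constraint 6 does not hold.

1. v × p = -3 × 12 = -36  ✔
2. 4t − 5r = 4(12) − 5(-9) = 93  ✔
3. r + s + t = -9 + (-10) + 12 = -7  ✔
4. v = -3 is in {-3, -1, 2}  ✔
5. values -3, -10, 12, -9 are pairwise distinct  ✔
6. 2r + 4s = 2(-9) + 4(-10) = -58, not -55  ✘
7. s = -10, p = 12; distinct  ✔
8. s − t = -10 − 12 = -22  ✔
9. 4p − 2r = 4(12) − 2(-9) = 66  ✔
10. min(-3, 12) = -3  ✔
11. v − p = -3 − 12 = -15  ✔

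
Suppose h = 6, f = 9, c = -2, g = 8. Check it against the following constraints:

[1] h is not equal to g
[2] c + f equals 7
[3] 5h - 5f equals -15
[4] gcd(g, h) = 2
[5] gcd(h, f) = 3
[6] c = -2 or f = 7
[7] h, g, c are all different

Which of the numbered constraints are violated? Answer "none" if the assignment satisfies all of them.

[1] h = 6, g = 8; distinct  holds
[2] c + f = -2 + 9 = 7  holds
[3] 5h - 5f = 5(6) - 5(9) = -15  holds
[4] gcd(8, 6) = 2  holds
[5] gcd(6, 9) = 3  holds
[6] c = -2 = -2 (first disjunct)  holds
[7] values 6, 8, -2 are pairwise distinct  holds

The assignment satisfies every constraint.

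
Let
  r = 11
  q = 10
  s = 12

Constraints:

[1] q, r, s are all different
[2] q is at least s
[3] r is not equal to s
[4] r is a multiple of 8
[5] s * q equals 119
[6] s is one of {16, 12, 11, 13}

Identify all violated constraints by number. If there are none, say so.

The assignment fails constraints 2, 4, 5.

[1] values 10, 11, 12 are pairwise distinct  OK
[2] q = 10, s = 12; 10 < 12 (want ≥)  FAIL
[3] r = 11, s = 12; distinct  OK
[4] 11 = 8*1 + 3, so 8 does not divide 11  FAIL
[5] s * q = 12 * 10 = 120, not 119  FAIL
[6] s = 12 is in {16, 12, 11, 13}  OK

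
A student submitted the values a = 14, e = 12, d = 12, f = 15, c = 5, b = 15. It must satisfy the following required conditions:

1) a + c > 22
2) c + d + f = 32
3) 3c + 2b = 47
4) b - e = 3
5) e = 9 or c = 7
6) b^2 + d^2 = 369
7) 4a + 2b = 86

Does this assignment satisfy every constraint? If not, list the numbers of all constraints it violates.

1) a + c = 14 + 5 = 19; 19 ≤ 22, bound 22 not met  FAIL
2) c + d + f = 5 + 12 + 15 = 32  OK
3) 3c + 2b = 3(5) + 2(15) = 45, not 47  FAIL
4) b - e = 15 - 12 = 3  OK
5) e = 12 ≠ 9 and c = 5 ≠ 7; both disjuncts false  FAIL
6) b^2 + d^2 = 15^2 + 12^2 = 225 + 144 = 369  OK
7) 4a + 2b = 4(14) + 2(15) = 86  OK

Violated: 1, 3, and 5.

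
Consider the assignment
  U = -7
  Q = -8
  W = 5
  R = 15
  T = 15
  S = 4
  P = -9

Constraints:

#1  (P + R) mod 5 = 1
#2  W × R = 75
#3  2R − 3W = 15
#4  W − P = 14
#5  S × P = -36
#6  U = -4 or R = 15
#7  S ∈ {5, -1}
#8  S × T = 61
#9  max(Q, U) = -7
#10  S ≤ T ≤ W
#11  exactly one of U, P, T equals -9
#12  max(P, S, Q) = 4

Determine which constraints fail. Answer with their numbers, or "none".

No — constraints 7, 8, and 10 are not satisfied.

#1 P + R = 6; 6 mod 5 = 1 — holds.
#2 W × R = 5 × 15 = 75 — holds.
#3 2R − 3W = 2(15) − 3(5) = 15 — holds.
#4 W − P = 5 − (-9) = 14 — holds.
#5 S × P = 4 × (-9) = -36 — holds.
#6 U = -7 ≠ -4, but R = 15 = 15 (second disjunct) — holds.
#7 S = 4 is not in {5, -1} — fails.
#8 S × T = 4 × 15 = 60, not 61 — fails.
#9 max(-8, -7) = -7 — holds.
#10 values 4, 15, 5; T = 15 is not ≤ W = 5 — fails.
#11 U=-7, P=-9, T=15; 1 of them equals -9 — holds.
#12 max(-9, 4, -8) = 4 — holds.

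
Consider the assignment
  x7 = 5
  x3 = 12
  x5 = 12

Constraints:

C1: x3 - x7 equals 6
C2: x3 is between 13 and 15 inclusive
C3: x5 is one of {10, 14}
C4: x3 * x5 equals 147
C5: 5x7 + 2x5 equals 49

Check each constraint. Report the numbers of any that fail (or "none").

C1: x3 - x7 = 12 - 5 = 7, not 6  ✘
C2: x3 = 12 is outside [13, 15]  ✘
C3: x5 = 12 is not in {10, 14}  ✘
C4: x3 * x5 = 12 * 12 = 144, not 147  ✘
C5: 5x7 + 2x5 = 5(5) + 2(12) = 49  ✔

No — constraints 1, 2, 3, 4 are not satisfied.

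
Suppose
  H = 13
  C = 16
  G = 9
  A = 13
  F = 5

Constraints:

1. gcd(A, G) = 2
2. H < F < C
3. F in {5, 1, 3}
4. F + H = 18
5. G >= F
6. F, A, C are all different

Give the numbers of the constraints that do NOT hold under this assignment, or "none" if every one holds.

1. gcd(13, 9) = 1, not 2  false
2. values 13, 5, 16; H = 13 is not < F = 5  false
3. F = 5 is in {5, 1, 3}  true
4. F + H = 5 + 13 = 18  true
5. G = 9, F = 5; 9 ≥ 5  true
6. values 5, 13, 16 are pairwise distinct  true

The assignment fails constraints 1 and 2.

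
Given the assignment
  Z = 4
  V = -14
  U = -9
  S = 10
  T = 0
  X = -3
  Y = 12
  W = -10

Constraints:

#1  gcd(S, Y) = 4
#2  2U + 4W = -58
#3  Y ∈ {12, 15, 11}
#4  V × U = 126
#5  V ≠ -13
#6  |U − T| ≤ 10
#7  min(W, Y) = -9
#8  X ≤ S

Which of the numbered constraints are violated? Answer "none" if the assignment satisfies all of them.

#1 gcd(10, 12) = 2, not 4 — violated.
#2 2U + 4W = 2(-9) + 4(-10) = -58 — satisfied.
#3 Y = 12 is in {12, 15, 11} — satisfied.
#4 V × U = -14 × (-9) = 126 — satisfied.
#5 V = -14, and -14 ≠ -13 — satisfied.
#6 |-9 − 0| = 9; 9 ≤ 10 — satisfied.
#7 min(-10, 12) = -10, not -9 — violated.
#8 X = -3, S = 10; -3 ≤ 10 — satisfied.

The assignment fails constraints 1, 7.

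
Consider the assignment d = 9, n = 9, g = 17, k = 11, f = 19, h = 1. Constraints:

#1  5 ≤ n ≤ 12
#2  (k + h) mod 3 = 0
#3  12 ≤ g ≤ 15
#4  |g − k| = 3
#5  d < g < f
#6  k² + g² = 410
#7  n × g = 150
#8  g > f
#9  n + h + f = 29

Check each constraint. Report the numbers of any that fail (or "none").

#1 n = 9 lies in [5, 12] — OK.
#2 k + h = 12; 12 mod 3 = 0 — OK.
#3 g = 17 is outside [12, 15] — violated.
#4 |17 − 11| = 6, not 3 — violated.
#5 values 9 < 17 < 19 — OK.
#6 k² + g² = 11² + 17² = 121 + 289 = 410 — OK.
#7 n × g = 9 × 17 = 153, not 150 — violated.
#8 g = 17, f = 19; 17 ≤ 19 (want >) — violated.
#9 n + h + f = 9 + 1 + 19 = 29 — OK.

The assignment fails constraints 3, 4, 7, and 8.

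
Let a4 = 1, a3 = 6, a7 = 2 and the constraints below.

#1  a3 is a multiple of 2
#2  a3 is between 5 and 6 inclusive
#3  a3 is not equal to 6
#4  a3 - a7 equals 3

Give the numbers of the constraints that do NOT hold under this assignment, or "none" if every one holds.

Violated: 3 and 4.

#1 6 / 2 = 3, so 2 divides 6  true
#2 a3 = 6 lies in [5, 6]  true
#3 a3 = 6, but 6 is required to differ  false
#4 a3 - a7 = 6 - 2 = 4, not 3  false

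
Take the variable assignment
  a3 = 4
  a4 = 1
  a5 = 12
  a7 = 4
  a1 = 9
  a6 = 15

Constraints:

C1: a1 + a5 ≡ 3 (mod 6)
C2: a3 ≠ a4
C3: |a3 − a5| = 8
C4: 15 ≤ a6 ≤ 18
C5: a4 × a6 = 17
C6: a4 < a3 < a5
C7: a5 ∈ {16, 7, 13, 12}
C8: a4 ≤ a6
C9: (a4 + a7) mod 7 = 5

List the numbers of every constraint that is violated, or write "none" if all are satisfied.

C1: a1 + a5 = 21; 21 mod 6 = 3  ✔
C2: a3 = 4, a4 = 1; distinct  ✔
C3: |4 − 12| = 8  ✔
C4: a6 = 15 lies in [15, 18]  ✔
C5: a4 × a6 = 1 × 15 = 15, not 17  ✘
C6: values 1 < 4 < 12  ✔
C7: a5 = 12 is in {16, 7, 13, 12}  ✔
C8: a4 = 1, a6 = 15; 1 ≤ 15  ✔
C9: a4 + a7 = 5; 5 mod 7 = 5  ✔

Constraint 5 is violated.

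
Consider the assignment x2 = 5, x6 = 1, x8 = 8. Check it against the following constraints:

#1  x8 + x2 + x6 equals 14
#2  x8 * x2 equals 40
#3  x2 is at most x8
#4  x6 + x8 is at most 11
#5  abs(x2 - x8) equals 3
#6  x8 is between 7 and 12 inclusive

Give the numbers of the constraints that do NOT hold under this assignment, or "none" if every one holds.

#1 x8 + x2 + x6 = 8 + 5 + 1 = 14  true
#2 x8 * x2 = 8 * 5 = 40  true
#3 x2 = 5, x8 = 8; 5 ≤ 8  true
#4 x6 + x8 = 1 + 8 = 9; 9 ≤ 11  true
#5 abs(5 - 8) = 3  true
#6 x8 = 8 lies in [7, 12]  true

The assignment satisfies every constraint.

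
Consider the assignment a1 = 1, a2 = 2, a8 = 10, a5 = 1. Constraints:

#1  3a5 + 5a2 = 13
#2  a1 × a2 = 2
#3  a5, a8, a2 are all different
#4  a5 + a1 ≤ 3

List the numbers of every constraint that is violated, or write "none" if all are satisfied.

#1 3a5 + 5a2 = 3(1) + 5(2) = 13 — holds.
#2 a1 × a2 = 1 × 2 = 2 — holds.
#3 values 1, 10, 2 are pairwise distinct — holds.
#4 a5 + a1 = 1 + 1 = 2; 2 ≤ 3 — holds.

The assignment satisfies every constraint.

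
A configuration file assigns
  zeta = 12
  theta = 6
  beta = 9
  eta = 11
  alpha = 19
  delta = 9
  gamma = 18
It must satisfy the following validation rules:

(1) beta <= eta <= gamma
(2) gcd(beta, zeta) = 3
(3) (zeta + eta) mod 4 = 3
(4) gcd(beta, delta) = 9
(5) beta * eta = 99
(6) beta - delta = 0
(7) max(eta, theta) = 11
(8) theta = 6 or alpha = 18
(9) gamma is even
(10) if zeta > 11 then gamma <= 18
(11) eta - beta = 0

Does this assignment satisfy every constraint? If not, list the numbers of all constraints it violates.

No — constraint 11 is not satisfied.

(1) values 9 <= 11 <= 18 — satisfied.
(2) gcd(9, 12) = 3 — satisfied.
(3) zeta + eta = 23; 23 mod 4 = 3 — satisfied.
(4) gcd(9, 9) = 9 — satisfied.
(5) beta * eta = 9 * 11 = 99 — satisfied.
(6) beta - delta = 9 - 9 = 0 — satisfied.
(7) max(11, 6) = 11 — satisfied.
(8) theta = 6 = 6 (first disjunct) — satisfied.
(9) gamma = 18 is even — satisfied.
(10) zeta = 12 > 11, so we need gamma ≤ 18; gamma = 18 ≤ 18 — satisfied.
(11) eta - beta = 11 - 9 = 2, not 0 — violated.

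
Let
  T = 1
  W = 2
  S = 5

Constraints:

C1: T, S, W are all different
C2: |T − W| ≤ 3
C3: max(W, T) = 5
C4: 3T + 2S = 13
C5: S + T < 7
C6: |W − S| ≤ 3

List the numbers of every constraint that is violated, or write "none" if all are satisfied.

Constraint 3 does not hold.

C1: values 1, 5, 2 are pairwise distinct — OK.
C2: |1 − 2| = 1; 1 ≤ 3 — OK.
C3: max(2, 1) = 2, not 5 — violated.
C4: 3T + 2S = 3(1) + 2(5) = 13 — OK.
C5: S + T = 5 + 1 = 6; 6 < 7 — OK.
C6: |2 − 5| = 3; 3 ≤ 3 — OK.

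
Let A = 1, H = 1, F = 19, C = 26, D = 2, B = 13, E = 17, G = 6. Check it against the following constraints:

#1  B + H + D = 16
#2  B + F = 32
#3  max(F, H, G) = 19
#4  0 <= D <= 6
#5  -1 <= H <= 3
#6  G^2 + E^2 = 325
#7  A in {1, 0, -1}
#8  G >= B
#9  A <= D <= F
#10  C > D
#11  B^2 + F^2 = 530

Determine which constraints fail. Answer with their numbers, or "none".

#1 B + H + D = 13 + 1 + 2 = 16  true
#2 B + F = 13 + 19 = 32  true
#3 max(19, 1, 6) = 19  true
#4 D = 2 lies in [0, 6]  true
#5 H = 1 lies in [-1, 3]  true
#6 G^2 + E^2 = 6^2 + 17^2 = 36 + 289 = 325  true
#7 A = 1 is in {1, 0, -1}  true
#8 G = 6, B = 13; 6 < 13 (want ≥)  false
#9 values 1 <= 2 <= 19  true
#10 C = 26, D = 2; 26 > 2  true
#11 B^2 + F^2 = 13^2 + 19^2 = 169 + 361 = 530  true

Constraint 8 does not hold.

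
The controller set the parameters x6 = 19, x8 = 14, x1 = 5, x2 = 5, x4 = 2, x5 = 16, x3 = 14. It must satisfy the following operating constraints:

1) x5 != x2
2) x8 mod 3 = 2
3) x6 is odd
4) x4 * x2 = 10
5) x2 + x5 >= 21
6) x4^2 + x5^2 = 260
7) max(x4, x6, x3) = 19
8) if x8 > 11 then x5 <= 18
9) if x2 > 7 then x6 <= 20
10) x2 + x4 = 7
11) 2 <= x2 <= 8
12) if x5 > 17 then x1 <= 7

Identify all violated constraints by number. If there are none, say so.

The assignment satisfies every constraint.

1) x5 = 16, x2 = 5; distinct — OK.
2) 14 mod 3 = 2 — OK.
3) x6 = 19 is odd — OK.
4) x4 * x2 = 2 * 5 = 10 — OK.
5) x2 + x5 = 5 + 16 = 21; 21 ≥ 21 — OK.
6) x4^2 + x5^2 = 2^2 + 16^2 = 4 + 256 = 260 — OK.
7) max(2, 19, 14) = 19 — OK.
8) x8 = 14 > 11, so we need x5 ≤ 18; x5 = 16 ≤ 18 — OK.
9) x2 = 5, not > 7; antecedent false, conditional vacuously true — OK.
10) x2 + x4 = 5 + 2 = 7 — OK.
11) x2 = 5 lies in [2, 8] — OK.
12) x5 = 16, not > 17; antecedent false, conditional vacuously true — OK.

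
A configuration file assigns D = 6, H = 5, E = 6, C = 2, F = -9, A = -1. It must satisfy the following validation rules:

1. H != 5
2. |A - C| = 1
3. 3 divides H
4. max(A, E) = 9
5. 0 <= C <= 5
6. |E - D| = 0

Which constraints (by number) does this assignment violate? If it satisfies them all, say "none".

1. H = 5, but 5 is required to differ — fails.
2. |-1 - 2| = 3, not 1 — fails.
3. 5 = 3*1 + 2, so 3 does not divide 5 — fails.
4. max(-1, 6) = 6, not 9 — fails.
5. C = 2 lies in [0, 5] — holds.
6. |6 - 6| = 0 — holds.

Violated: 1, 2, 3, and 4.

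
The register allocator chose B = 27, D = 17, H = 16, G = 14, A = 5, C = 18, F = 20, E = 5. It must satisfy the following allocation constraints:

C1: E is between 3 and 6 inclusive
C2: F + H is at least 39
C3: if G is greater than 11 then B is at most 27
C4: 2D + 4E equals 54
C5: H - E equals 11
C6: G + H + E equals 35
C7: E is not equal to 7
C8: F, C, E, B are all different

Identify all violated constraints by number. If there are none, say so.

C1: E = 5 lies in [3, 6]  holds
C2: F + H = 20 + 16 = 36; 36 < 39, bound 39 not met  fails
C3: G = 14 > 11, so we need B ≤ 27; B = 27 ≤ 27  holds
C4: 2D + 4E = 2(17) + 4(5) = 54  holds
C5: H - E = 16 - 5 = 11  holds
C6: G + H + E = 14 + 16 + 5 = 35  holds
C7: E = 5, and 5 ≠ 7  holds
C8: values 20, 18, 5, 27 are pairwise distinct  holds

No — constraint 2 is not satisfied.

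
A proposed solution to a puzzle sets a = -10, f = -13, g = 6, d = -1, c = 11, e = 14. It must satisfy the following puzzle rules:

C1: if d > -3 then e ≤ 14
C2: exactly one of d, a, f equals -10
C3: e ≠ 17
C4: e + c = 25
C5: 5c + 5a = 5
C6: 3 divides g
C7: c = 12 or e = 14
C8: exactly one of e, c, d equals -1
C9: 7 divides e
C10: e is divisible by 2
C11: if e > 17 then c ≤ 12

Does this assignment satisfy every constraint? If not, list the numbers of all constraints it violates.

C1: d = -1 > -3, so we need e ≤ 14; e = 14 ≤ 14 — holds.
C2: d=-1, a=-10, f=-13; 1 of them equals -10 — holds.
C3: e = 14, and 14 ≠ 17 — holds.
C4: e + c = 14 + 11 = 25 — holds.
C5: 5c + 5a = 5(11) + 5(-10) = 5 — holds.
C6: 6 / 3 = 2, so 3 divides 6 — holds.
C7: c = 11 ≠ 12, but e = 14 = 14 (second disjunct) — holds.
C8: e=14, c=11, d=-1; 1 of them equals -1 — holds.
C9: 14 / 7 = 2, so 7 divides 14 — holds.
C10: 14 / 2 = 7, so 2 divides 14 — holds.
C11: e = 14, not > 17; antecedent false, conditional vacuously true — holds.

No violations.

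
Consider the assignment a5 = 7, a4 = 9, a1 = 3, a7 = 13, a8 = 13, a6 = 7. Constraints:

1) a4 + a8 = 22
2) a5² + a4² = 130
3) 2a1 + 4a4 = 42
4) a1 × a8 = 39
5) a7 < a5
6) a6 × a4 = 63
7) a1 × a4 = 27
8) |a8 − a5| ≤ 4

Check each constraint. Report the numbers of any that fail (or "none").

1) a4 + a8 = 9 + 13 = 22 — holds.
2) a5² + a4² = 7² + 9² = 49 + 81 = 130 — holds.
3) 2a1 + 4a4 = 2(3) + 4(9) = 42 — holds.
4) a1 × a8 = 3 × 13 = 39 — holds.
5) a7 = 13, a5 = 7; 13 ≥ 7 (want <) — does not hold.
6) a6 × a4 = 7 × 9 = 63 — holds.
7) a1 × a4 = 3 × 9 = 27 — holds.
8) |13 − 7| = 6; 6 > 4, exceeds bound 4 — does not hold.

Violated: 5, 8.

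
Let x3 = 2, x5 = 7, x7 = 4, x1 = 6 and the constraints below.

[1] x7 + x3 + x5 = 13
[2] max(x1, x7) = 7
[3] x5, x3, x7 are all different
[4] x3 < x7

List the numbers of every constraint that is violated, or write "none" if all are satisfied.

Constraint 2 does not hold.

[1] x7 + x3 + x5 = 4 + 2 + 7 = 13  ✓
[2] max(6, 4) = 6, not 7  ✗
[3] values 7, 2, 4 are pairwise distinct  ✓
[4] x3 = 2, x7 = 4; 2 < 4  ✓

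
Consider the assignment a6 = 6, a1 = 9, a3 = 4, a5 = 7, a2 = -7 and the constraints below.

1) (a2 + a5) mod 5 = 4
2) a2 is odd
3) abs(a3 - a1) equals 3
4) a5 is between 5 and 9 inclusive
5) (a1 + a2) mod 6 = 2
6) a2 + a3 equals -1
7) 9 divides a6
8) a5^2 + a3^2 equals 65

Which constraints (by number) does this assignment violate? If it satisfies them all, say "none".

The assignment fails constraints 1, 3, 6, and 7.

1) a2 + a5 = 0; 0 mod 5 = 0, not 4 — violated.
2) a2 = -7 is odd — OK.
3) abs(4 - 9) = 5, not 3 — violated.
4) a5 = 7 lies in [5, 9] — OK.
5) a1 + a2 = 2; 2 mod 6 = 2 — OK.
6) a2 + a3 = -7 + 4 = -3, not -1 — violated.
7) 6 = 9*0 + 6, so 9 does not divide 6 — violated.
8) a5^2 + a3^2 = 7^2 + 4^2 = 49 + 16 = 65 — OK.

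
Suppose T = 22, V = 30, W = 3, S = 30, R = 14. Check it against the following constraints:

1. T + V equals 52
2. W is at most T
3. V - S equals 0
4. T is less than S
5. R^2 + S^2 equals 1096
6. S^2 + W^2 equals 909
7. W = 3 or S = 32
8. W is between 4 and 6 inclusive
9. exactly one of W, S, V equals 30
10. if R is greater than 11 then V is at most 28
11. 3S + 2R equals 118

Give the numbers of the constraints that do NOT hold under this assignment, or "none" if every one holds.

No — constraints 8, 9, 10 are not satisfied.

1. T + V = 22 + 30 = 52 — holds.
2. W = 3, T = 22; 3 ≤ 22 — holds.
3. V - S = 30 - 30 = 0 — holds.
4. T = 22, S = 30; 22 < 30 — holds.
5. R^2 + S^2 = 14^2 + 30^2 = 196 + 900 = 1096 — holds.
6. S^2 + W^2 = 30^2 + 3^2 = 900 + 9 = 909 — holds.
7. W = 3 = 3 (first disjunct) — holds.
8. W = 3 is outside [4, 6] — does not hold.
9. W=3, S=30, V=30; 2 of them equal 30, not exactly one — does not hold.
10. R = 14 > 11, so we need V ≤ 28; but V = 30 > 28 — does not hold.
11. 3S + 2R = 3(30) + 2(14) = 118 — holds.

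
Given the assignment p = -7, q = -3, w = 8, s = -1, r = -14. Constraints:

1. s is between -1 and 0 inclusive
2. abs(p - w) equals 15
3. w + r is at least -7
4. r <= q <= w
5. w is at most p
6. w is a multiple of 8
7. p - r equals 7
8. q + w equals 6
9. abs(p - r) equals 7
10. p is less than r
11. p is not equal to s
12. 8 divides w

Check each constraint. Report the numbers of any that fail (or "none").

1. s = -1 lies in [-1, 0] — satisfied.
2. abs(-7 - 8) = 15 — satisfied.
3. w + r = 8 + (-14) = -6; -6 ≥ -7 — satisfied.
4. values -14 <= -3 <= 8 — satisfied.
5. w = 8, p = -7; 8 > -7 (want ≤) — violated.
6. 8 / 8 = 1, so 8 divides 8 — satisfied.
7. p - r = -7 - (-14) = 7 — satisfied.
8. q + w = -3 + 8 = 5, not 6 — violated.
9. abs(-7 - (-14)) = 7 — satisfied.
10. p = -7, r = -14; -7 ≥ -14 (want <) — violated.
11. p = -7, s = -1; distinct — satisfied.
12. 8 / 8 = 1, so 8 divides 8 — satisfied.

Constraints 5, 8, and 10 are violated.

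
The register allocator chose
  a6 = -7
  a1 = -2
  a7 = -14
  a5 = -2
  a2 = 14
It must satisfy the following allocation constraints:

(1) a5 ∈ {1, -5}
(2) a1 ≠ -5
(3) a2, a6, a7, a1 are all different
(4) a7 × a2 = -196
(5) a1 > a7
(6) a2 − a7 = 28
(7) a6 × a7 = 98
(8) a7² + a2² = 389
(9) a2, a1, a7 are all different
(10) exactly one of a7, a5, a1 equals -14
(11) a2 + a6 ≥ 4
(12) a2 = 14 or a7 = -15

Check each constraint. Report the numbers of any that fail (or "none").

Violated: 1, 8.

(1) a5 = -2 is not in {1, -5} — violated.
(2) a1 = -2, and -2 ≠ -5 — satisfied.
(3) values 14, -7, -14, -2 are pairwise distinct — satisfied.
(4) a7 × a2 = -14 × 14 = -196 — satisfied.
(5) a1 = -2, a7 = -14; -2 > -14 — satisfied.
(6) a2 − a7 = 14 − (-14) = 28 — satisfied.
(7) a6 × a7 = -7 × (-14) = 98 — satisfied.
(8) a7² + a2² = (-14)² + 14² = 196 + 196 = 392, not 389 — violated.
(9) values 14, -2, -14 are pairwise distinct — satisfied.
(10) a7=-14, a5=-2, a1=-2; 1 of them equals -14 — satisfied.
(11) a2 + a6 = 14 + (-7) = 7; 7 ≥ 4 — satisfied.
(12) a2 = 14 = 14 (first disjunct) — satisfied.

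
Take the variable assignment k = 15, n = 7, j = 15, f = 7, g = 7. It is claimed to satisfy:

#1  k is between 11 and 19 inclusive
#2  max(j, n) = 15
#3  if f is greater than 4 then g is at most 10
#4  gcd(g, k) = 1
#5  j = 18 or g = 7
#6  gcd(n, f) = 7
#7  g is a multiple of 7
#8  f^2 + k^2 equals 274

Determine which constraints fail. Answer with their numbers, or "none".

No violations.

#1 k = 15 lies in [11, 19] — holds.
#2 max(15, 7) = 15 — holds.
#3 f = 7 > 4, so we need g ≤ 10; g = 7 ≤ 10 — holds.
#4 gcd(7, 15) = 1 — holds.
#5 j = 15 ≠ 18, but g = 7 = 7 (second disjunct) — holds.
#6 gcd(7, 7) = 7 — holds.
#7 7 / 7 = 1, so 7 divides 7 — holds.
#8 f^2 + k^2 = 7^2 + 15^2 = 49 + 225 = 274 — holds.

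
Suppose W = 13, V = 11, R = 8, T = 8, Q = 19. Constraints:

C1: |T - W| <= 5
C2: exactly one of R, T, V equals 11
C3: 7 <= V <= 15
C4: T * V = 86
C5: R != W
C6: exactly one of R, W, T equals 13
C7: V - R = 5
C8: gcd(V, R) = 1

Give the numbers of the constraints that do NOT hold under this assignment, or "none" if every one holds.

Constraints 4 and 7 are violated.

C1: |8 - 13| = 5; 5 ≤ 5 — satisfied.
C2: R=8, T=8, V=11; 1 of them equals 11 — satisfied.
C3: V = 11 lies in [7, 15] — satisfied.
C4: T * V = 8 * 11 = 88, not 86 — violated.
C5: R = 8, W = 13; distinct — satisfied.
C6: R=8, W=13, T=8; 1 of them equals 13 — satisfied.
C7: V - R = 11 - 8 = 3, not 5 — violated.
C8: gcd(11, 8) = 1 — satisfied.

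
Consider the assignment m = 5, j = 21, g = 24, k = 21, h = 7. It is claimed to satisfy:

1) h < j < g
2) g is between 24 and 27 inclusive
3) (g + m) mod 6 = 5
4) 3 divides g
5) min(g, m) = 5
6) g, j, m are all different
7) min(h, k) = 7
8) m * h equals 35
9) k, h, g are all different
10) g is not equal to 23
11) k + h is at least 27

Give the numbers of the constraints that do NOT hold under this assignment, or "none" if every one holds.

Yes — all constraints hold.

1) values 7 < 21 < 24 — OK.
2) g = 24 lies in [24, 27] — OK.
3) g + m = 29; 29 mod 6 = 5 — OK.
4) 24 / 3 = 8, so 3 divides 24 — OK.
5) min(24, 5) = 5 — OK.
6) values 24, 21, 5 are pairwise distinct — OK.
7) min(7, 21) = 7 — OK.
8) m * h = 5 * 7 = 35 — OK.
9) values 21, 7, 24 are pairwise distinct — OK.
10) g = 24, and 24 ≠ 23 — OK.
11) k + h = 21 + 7 = 28; 28 ≥ 27 — OK.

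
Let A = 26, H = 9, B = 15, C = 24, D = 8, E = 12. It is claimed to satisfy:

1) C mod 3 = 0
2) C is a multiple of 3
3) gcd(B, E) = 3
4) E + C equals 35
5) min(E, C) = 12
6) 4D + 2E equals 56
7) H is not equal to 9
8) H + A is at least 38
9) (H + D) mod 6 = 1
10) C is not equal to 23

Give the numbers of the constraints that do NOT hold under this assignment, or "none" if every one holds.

The assignment fails constraints 4, 7, 8, 9.

1) 24 mod 3 = 0  true
2) 24 / 3 = 8, so 3 divides 24  true
3) gcd(15, 12) = 3  true
4) E + C = 12 + 24 = 36, not 35  false
5) min(12, 24) = 12  true
6) 4D + 2E = 4(8) + 2(12) = 56  true
7) H = 9, but 9 is required to differ  false
8) H + A = 9 + 26 = 35; 35 < 38, bound 38 not met  false
9) H + D = 17; 17 mod 6 = 5, not 1  false
10) C = 24, and 24 ≠ 23  true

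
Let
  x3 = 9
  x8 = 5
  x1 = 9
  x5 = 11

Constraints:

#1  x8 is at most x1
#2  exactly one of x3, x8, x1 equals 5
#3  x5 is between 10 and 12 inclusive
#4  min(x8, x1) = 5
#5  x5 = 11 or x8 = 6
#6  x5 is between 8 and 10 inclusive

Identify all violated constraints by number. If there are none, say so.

The assignment fails constraint 6.

#1 x8 = 5, x1 = 9; 5 ≤ 9 — holds.
#2 x3=9, x8=5, x1=9; 1 of them equals 5 — holds.
#3 x5 = 11 lies in [10, 12] — holds.
#4 min(5, 9) = 5 — holds.
#5 x5 = 11 = 11 (first disjunct) — holds.
#6 x5 = 11 is outside [8, 10] — does not hold.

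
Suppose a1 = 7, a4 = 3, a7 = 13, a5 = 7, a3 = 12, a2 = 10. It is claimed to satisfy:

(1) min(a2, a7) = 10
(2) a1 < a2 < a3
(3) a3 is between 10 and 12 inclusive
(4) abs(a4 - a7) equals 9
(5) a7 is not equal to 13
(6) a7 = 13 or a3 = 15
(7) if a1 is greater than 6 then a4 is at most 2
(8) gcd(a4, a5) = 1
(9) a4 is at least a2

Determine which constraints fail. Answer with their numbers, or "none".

(1) min(10, 13) = 10  OK
(2) values 7 < 10 < 12  OK
(3) a3 = 12 lies in [10, 12]  OK
(4) abs(3 - 13) = 10, not 9  FAIL
(5) a7 = 13, but 13 is required to differ  FAIL
(6) a7 = 13 = 13 (first disjunct)  OK
(7) a1 = 7 > 6, so we need a4 ≤ 2; but a4 = 3 > 2  FAIL
(8) gcd(3, 7) = 1  OK
(9) a4 = 3, a2 = 10; 3 < 10 (want ≥)  FAIL

No — constraints 4, 5, 7, and 9 are not satisfied.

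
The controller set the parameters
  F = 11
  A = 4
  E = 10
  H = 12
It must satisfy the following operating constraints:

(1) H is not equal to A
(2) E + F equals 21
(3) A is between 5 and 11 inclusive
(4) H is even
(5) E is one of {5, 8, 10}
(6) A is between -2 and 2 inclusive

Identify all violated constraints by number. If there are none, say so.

(1) H = 12, A = 4; distinct — holds.
(2) E + F = 10 + 11 = 21 — holds.
(3) A = 4 is outside [5, 11] — does not hold.
(4) H = 12 is even — holds.
(5) E = 10 is in {5, 8, 10} — holds.
(6) A = 4 is outside [-2, 2] — does not hold.

Violated: 3 and 6.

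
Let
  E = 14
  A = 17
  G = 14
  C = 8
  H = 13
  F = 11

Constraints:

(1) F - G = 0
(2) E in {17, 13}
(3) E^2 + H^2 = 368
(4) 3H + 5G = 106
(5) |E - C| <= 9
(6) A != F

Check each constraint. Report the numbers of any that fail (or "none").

(1) F - G = 11 - 14 = -3, not 0  false
(2) E = 14 is not in {17, 13}  false
(3) E^2 + H^2 = 14^2 + 13^2 = 196 + 169 = 365, not 368  false
(4) 3H + 5G = 3(13) + 5(14) = 109, not 106  false
(5) |14 - 8| = 6; 6 ≤ 9  true
(6) A = 17, F = 11; distinct  true

No — constraints 1, 2, 3, 4 are not satisfied.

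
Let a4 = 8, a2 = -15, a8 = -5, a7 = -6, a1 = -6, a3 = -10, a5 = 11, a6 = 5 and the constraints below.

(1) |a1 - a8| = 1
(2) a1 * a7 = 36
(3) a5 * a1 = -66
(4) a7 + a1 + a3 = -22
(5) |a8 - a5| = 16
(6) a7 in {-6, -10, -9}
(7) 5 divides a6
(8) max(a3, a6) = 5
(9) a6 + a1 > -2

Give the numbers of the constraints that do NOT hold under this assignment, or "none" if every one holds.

No violations.

(1) |-6 - (-5)| = 1  ✓
(2) a1 * a7 = -6 * (-6) = 36  ✓
(3) a5 * a1 = 11 * (-6) = -66  ✓
(4) a7 + a1 + a3 = -6 + (-6) + (-10) = -22  ✓
(5) |-5 - 11| = 16  ✓
(6) a7 = -6 is in {-6, -10, -9}  ✓
(7) 5 / 5 = 1, so 5 divides 5  ✓
(8) max(-10, 5) = 5  ✓
(9) a6 + a1 = 5 + (-6) = -1; -1 > -2  ✓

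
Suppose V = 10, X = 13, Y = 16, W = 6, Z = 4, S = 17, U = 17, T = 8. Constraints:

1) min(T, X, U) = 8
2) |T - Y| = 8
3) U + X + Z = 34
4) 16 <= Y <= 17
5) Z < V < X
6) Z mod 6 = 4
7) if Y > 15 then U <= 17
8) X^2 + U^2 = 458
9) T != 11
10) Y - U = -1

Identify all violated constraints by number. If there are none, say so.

Yes — all constraints hold.

1) min(8, 13, 17) = 8 — OK.
2) |8 - 16| = 8 — OK.
3) U + X + Z = 17 + 13 + 4 = 34 — OK.
4) Y = 16 lies in [16, 17] — OK.
5) values 4 < 10 < 13 — OK.
6) 4 mod 6 = 4 — OK.
7) Y = 16 > 15, so we need U ≤ 17; U = 17 ≤ 17 — OK.
8) X^2 + U^2 = 13^2 + 17^2 = 169 + 289 = 458 — OK.
9) T = 8, and 8 ≠ 11 — OK.
10) Y - U = 16 - 17 = -1 — OK.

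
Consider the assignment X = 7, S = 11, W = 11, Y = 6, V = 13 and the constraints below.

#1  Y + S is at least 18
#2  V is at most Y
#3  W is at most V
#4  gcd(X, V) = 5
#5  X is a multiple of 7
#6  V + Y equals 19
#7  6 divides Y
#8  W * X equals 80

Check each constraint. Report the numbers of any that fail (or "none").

Violated: 1, 2, 4, 8.

#1 Y + S = 6 + 11 = 17; 17 < 18, bound 18 not met  false
#2 V = 13, Y = 6; 13 > 6 (want ≤)  false
#3 W = 11, V = 13; 11 ≤ 13  true
#4 gcd(7, 13) = 1, not 5  false
#5 7 / 7 = 1, so 7 divides 7  true
#6 V + Y = 13 + 6 = 19  true
#7 6 / 6 = 1, so 6 divides 6  true
#8 W * X = 11 * 7 = 77, not 80  false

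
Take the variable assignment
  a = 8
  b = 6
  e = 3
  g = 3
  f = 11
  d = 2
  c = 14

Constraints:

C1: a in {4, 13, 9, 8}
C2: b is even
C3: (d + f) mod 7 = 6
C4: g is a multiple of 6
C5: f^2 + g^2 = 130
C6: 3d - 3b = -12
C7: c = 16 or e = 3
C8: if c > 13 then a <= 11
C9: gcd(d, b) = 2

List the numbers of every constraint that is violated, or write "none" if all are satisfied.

The assignment fails constraint 4.

C1: a = 8 is in {4, 13, 9, 8} — OK.
C2: b = 6 is even — OK.
C3: d + f = 13; 13 mod 7 = 6 — OK.
C4: 3 = 6*0 + 3, so 6 does not divide 3 — violated.
C5: f^2 + g^2 = 11^2 + 3^2 = 121 + 9 = 130 — OK.
C6: 3d - 3b = 3(2) - 3(6) = -12 — OK.
C7: c = 14 ≠ 16, but e = 3 = 3 (second disjunct) — OK.
C8: c = 14 > 13, so we need a ≤ 11; a = 8 ≤ 11 — OK.
C9: gcd(2, 6) = 2 — OK.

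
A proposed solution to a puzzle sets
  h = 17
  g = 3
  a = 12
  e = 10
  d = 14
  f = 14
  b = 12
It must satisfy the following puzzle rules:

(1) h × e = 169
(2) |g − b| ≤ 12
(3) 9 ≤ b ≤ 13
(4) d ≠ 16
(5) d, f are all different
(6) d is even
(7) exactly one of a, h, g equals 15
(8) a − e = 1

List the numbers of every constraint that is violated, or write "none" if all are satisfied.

Constraints 1, 5, 7, 8 do not hold.

(1) h × e = 17 × 10 = 170, not 169 — does not hold.
(2) |3 − 12| = 9; 9 ≤ 12 — holds.
(3) b = 12 lies in [9, 13] — holds.
(4) d = 14, and 14 ≠ 16 — holds.
(5) d = f = 14, not all different — does not hold.
(6) d = 14 is even — holds.
(7) a=12, h=17, g=3; 0 of them equal 15, not exactly one — does not hold.
(8) a − e = 12 − 10 = 2, not 1 — does not hold.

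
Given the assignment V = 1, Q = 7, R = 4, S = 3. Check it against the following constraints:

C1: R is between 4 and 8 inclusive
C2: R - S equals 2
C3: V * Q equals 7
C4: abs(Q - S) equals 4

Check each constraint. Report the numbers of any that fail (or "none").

C1: R = 4 lies in [4, 8]  true
C2: R - S = 4 - 3 = 1, not 2  false
C3: V * Q = 1 * 7 = 7  true
C4: abs(7 - 3) = 4  true

Constraint 2 does not hold.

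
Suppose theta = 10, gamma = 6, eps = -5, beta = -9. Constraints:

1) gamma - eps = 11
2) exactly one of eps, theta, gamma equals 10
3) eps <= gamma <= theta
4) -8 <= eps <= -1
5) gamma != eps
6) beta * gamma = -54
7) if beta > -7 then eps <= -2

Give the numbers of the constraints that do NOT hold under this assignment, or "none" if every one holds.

1) gamma - eps = 6 - (-5) = 11  yes
2) eps=-5, theta=10, gamma=6; 1 of them equals 10  yes
3) values -5 <= 6 <= 10  yes
4) eps = -5 lies in [-8, -1]  yes
5) gamma = 6, eps = -5; distinct  yes
6) beta * gamma = -9 * 6 = -54  yes
7) beta = -9, not > -7; antecedent false, conditional vacuously true  yes

None — every constraint holds.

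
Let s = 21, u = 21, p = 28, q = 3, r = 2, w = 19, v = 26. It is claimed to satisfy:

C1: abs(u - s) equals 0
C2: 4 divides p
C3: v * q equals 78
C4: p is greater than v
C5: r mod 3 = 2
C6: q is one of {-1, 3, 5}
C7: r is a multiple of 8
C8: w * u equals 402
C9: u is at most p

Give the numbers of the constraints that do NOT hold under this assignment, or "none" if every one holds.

Constraints 7 and 8 do not hold.

C1: abs(21 - 21) = 0  ✔
C2: 28 / 4 = 7, so 4 divides 28  ✔
C3: v * q = 26 * 3 = 78  ✔
C4: p = 28, v = 26; 28 > 26  ✔
C5: 2 mod 3 = 2  ✔
C6: q = 3 is in {-1, 3, 5}  ✔
C7: 2 = 8*0 + 2, so 8 does not divide 2  ✘
C8: w * u = 19 * 21 = 399, not 402  ✘
C9: u = 21, p = 28; 21 ≤ 28  ✔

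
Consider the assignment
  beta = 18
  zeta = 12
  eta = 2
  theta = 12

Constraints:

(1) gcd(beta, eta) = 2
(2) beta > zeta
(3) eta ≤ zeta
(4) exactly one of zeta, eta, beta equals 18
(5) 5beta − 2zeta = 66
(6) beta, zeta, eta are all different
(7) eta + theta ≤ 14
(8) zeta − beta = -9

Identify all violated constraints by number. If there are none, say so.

The assignment fails constraint 8.

(1) gcd(18, 2) = 2 — holds.
(2) beta = 18, zeta = 12; 18 > 12 — holds.
(3) eta = 2, zeta = 12; 2 ≤ 12 — holds.
(4) zeta=12, eta=2, beta=18; 1 of them equals 18 — holds.
(5) 5beta − 2zeta = 5(18) − 2(12) = 66 — holds.
(6) values 18, 12, 2 are pairwise distinct — holds.
(7) eta + theta = 2 + 12 = 14; 14 ≤ 14 — holds.
(8) zeta − beta = 12 − 18 = -6, not -9 — fails.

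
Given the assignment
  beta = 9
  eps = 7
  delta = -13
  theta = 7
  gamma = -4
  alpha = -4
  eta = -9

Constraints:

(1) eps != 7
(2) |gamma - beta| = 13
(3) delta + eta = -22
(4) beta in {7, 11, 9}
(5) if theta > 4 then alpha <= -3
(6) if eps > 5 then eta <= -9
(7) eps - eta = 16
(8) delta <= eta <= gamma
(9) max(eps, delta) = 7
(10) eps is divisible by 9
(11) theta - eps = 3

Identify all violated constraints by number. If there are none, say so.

(1) eps = 7, but 7 is required to differ — does not hold.
(2) |-4 - 9| = 13 — holds.
(3) delta + eta = -13 + (-9) = -22 — holds.
(4) beta = 9 is in {7, 11, 9} — holds.
(5) theta = 7 > 4, so we need alpha ≤ -3; alpha = -4 ≤ -3 — holds.
(6) eps = 7 > 5, so we need eta ≤ -9; eta = -9 ≤ -9 — holds.
(7) eps - eta = 7 - (-9) = 16 — holds.
(8) values -13 <= -9 <= -4 — holds.
(9) max(7, -13) = 7 — holds.
(10) 7 = 9*0 + 7, so 9 does not divide 7 — does not hold.
(11) theta - eps = 7 - 7 = 0, not 3 — does not hold.

The assignment fails constraints 1, 10, and 11.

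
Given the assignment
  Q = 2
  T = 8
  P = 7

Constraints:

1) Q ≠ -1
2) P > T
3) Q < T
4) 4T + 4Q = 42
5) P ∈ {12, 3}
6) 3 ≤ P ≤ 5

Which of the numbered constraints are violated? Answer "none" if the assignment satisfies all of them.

Constraints 2, 4, 5, 6 do not hold.

1) Q = 2, and 2 ≠ -1  yes
2) P = 7, T = 8; 7 ≤ 8 (want >)  no
3) Q = 2, T = 8; 2 < 8  yes
4) 4T + 4Q = 4(8) + 4(2) = 40, not 42  no
5) P = 7 is not in {12, 3}  no
6) P = 7 is outside [3, 5]  no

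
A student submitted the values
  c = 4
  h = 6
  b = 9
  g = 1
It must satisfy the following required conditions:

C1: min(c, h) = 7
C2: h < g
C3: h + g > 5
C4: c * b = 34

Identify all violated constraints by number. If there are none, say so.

No — constraints 1, 2, and 4 are not satisfied.

C1: min(4, 6) = 4, not 7 — violated.
C2: h = 6, g = 1; 6 ≥ 1 (want <) — violated.
C3: h + g = 6 + 1 = 7; 7 > 5 — satisfied.
C4: c * b = 4 * 9 = 36, not 34 — violated.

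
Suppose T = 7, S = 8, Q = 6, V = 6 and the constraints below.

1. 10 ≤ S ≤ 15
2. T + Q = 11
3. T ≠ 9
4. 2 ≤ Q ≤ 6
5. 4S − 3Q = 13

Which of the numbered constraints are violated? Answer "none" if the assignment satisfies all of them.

1. S = 8 is outside [10, 15]  fails
2. T + Q = 7 + 6 = 13, not 11  fails
3. T = 7, and 7 ≠ 9  holds
4. Q = 6 lies in [2, 6]  holds
5. 4S − 3Q = 4(8) − 3(6) = 14, not 13  fails

Constraints 1, 2, and 5 do not hold.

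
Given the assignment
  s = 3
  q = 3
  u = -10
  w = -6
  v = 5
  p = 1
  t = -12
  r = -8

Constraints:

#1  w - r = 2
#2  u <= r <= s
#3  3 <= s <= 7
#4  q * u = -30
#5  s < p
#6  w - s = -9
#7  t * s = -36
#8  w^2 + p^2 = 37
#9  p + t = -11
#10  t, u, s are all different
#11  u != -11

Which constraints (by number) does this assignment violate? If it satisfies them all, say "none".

#1 w - r = -6 - (-8) = 2  OK
#2 values -10 <= -8 <= 3  OK
#3 s = 3 lies in [3, 7]  OK
#4 q * u = 3 * (-10) = -30  OK
#5 s = 3, p = 1; 3 ≥ 1 (want <)  FAIL
#6 w - s = -6 - 3 = -9  OK
#7 t * s = -12 * 3 = -36  OK
#8 w^2 + p^2 = (-6)^2 + 1^2 = 36 + 1 = 37  OK
#9 p + t = 1 + (-12) = -11  OK
#10 values -12, -10, 3 are pairwise distinct  OK
#11 u = -10, and -10 ≠ -11  OK

Constraint 5 does not hold.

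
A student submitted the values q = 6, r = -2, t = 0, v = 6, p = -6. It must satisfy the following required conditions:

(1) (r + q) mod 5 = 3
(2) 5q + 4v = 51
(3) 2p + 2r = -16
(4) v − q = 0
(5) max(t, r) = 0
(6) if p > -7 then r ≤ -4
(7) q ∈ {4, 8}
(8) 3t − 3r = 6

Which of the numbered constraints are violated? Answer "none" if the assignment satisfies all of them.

(1) r + q = 4; 4 mod 5 = 4, not 3 — fails.
(2) 5q + 4v = 5(6) + 4(6) = 54, not 51 — fails.
(3) 2p + 2r = 2(-6) + 2(-2) = -16 — holds.
(4) v − q = 6 − 6 = 0 — holds.
(5) max(0, -2) = 0 — holds.
(6) p = -6 > -7, so we need r ≤ -4; but r = -2 > -4 — fails.
(7) q = 6 is not in {4, 8} — fails.
(8) 3t − 3r = 3(0) − 3(-2) = 6 — holds.

Constraints 1, 2, 6, and 7 are violated.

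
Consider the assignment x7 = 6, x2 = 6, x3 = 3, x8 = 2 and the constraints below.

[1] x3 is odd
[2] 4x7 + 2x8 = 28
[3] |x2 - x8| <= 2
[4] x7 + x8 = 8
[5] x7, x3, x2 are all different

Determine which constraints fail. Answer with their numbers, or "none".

Constraints 3 and 5 are violated.

[1] x3 = 3 is odd — satisfied.
[2] 4x7 + 2x8 = 4(6) + 2(2) = 28 — satisfied.
[3] |6 - 2| = 4; 4 > 2, exceeds bound 2 — violated.
[4] x7 + x8 = 6 + 2 = 8 — satisfied.
[5] x7 = x2 = 6, not all different — violated.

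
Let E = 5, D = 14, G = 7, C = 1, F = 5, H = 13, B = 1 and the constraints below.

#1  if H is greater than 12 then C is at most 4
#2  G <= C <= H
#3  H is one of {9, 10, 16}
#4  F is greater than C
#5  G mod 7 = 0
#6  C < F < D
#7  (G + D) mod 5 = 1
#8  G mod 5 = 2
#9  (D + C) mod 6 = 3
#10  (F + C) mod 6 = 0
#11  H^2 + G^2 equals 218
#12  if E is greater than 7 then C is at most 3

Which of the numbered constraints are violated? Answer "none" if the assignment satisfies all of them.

Constraints 2, 3 are violated.

#1 H = 13 > 12, so we need C ≤ 4; C = 1 ≤ 4 — holds.
#2 values 7, 1, 13; G = 7 is not <= C = 1 — fails.
#3 H = 13 is not in {9, 10, 16} — fails.
#4 F = 5, C = 1; 5 > 1 — holds.
#5 7 mod 7 = 0 — holds.
#6 values 1 < 5 < 14 — holds.
#7 G + D = 21; 21 mod 5 = 1 — holds.
#8 7 mod 5 = 2 — holds.
#9 D + C = 15; 15 mod 6 = 3 — holds.
#10 F + C = 6; 6 mod 6 = 0 — holds.
#11 H^2 + G^2 = 13^2 + 7^2 = 169 + 49 = 218 — holds.
#12 E = 5, not > 7; antecedent false, conditional vacuously true — holds.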